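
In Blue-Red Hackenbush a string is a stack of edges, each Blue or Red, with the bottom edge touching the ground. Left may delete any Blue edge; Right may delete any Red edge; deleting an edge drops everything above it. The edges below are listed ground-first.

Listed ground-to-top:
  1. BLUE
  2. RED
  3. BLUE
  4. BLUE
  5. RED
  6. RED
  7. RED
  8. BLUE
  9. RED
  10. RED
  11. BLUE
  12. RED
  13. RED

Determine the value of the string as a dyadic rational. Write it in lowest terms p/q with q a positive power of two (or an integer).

3145/4096

Prefix values for BLUE RED BLUE BLUE RED RED RED BLUE RED RED BLUE RED RED via {L|R} + simplicity:
value(B) = { 0 | ∅ } -> 1
value(BR) = { 0 | 1 } -> 1/2
value(BRB) = { 0,1/2 | 1 } -> 3/4
value(BRBB) = { 0,1/2,3/4 | 1 } -> 7/8
value(BRBBR) = { 0,1/2,3/4 | 7/8,1 } -> 13/16
value(BRBBRR) = { 0,1/2,3/4 | 13/16,7/8,1 } -> 25/32
value(BRBBRRR) = { 0,1/2,3/4 | 25/32,13/16,7/8,1 } -> 49/64
value(BRBBRRRB) = { 0,1/2,3/4,49/64 | 25/32,13/16,7/8,1 } -> 99/128
value(BRBBRRRBR) = { 0,1/2,3/4,49/64 | 99/128,25/32,13/16,7/8,1 } -> 197/256
value(BRBBRRRBRR) = { 0,1/2,3/4,49/64 | 197/256,99/128,25/32,13/16,7/8,1 } -> 393/512
value(BRBBRRRBRRB) = { 0,1/2,3/4,49/64,393/512 | 197/256,99/128,25/32,13/16,7/8,1 } -> 787/1024
value(BRBBRRRBRRBR) = { 0,1/2,3/4,49/64,393/512 | 787/1024,197/256,99/128,25/32,13/16,7/8,1 } -> 1573/2048
value(BRBBRRRBRRBRR) = { 0,1/2,3/4,49/64,393/512 | 1573/2048,787/1024,197/256,99/128,25/32,13/16,7/8,1 } -> 3145/4096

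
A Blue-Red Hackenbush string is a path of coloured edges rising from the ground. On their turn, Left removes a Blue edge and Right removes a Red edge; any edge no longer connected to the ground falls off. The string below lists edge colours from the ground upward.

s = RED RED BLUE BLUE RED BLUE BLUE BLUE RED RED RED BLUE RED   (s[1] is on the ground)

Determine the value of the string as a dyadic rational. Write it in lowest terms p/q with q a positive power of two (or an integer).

-2619/2048

Prefix values for RED RED BLUE BLUE RED BLUE BLUE BLUE RED RED RED BLUE RED via {L|R} + simplicity:
v(R) = { (no moves) | 0 } => -1
v(RR) = { (no moves) | -1, 0 } => -2
v(RRB) = { -2 | -1, 0 } => -3/2
v(RRBB) = { -2, -3/2 | -1, 0 } => -5/4
v(RRBBR) = { -2, -3/2 | -5/4, -1, 0 } => -11/8
v(RRBBRB) = { -2, -3/2, -11/8 | -5/4, -1, 0 } => -21/16
v(RRBBRBB) = { -2, -3/2, -11/8, -21/16 | -5/4, -1, 0 } => -41/32
v(RRBBRBBB) = { -2, -3/2, -11/8, -21/16, -41/32 | -5/4, -1, 0 } => -81/64
v(RRBBRBBBR) = { -2, -3/2, -11/8, -21/16, -41/32 | -81/64, -5/4, -1, 0 } => -163/128
v(RRBBRBBBRR) = { -2, -3/2, -11/8, -21/16, -41/32 | -163/128, -81/64, -5/4, -1, 0 } => -327/256
v(RRBBRBBBRRR) = { -2, -3/2, -11/8, -21/16, -41/32 | -327/256, -163/128, -81/64, -5/4, -1, 0 } => -655/512
v(RRBBRBBBRRRB) = { -2, -3/2, -11/8, -21/16, -41/32, -655/512 | -327/256, -163/128, -81/64, -5/4, -1, 0 } => -1309/1024
v(RRBBRBBBRRRBR) = { -2, -3/2, -11/8, -21/16, -41/32, -655/512 | -1309/1024, -327/256, -163/128, -81/64, -5/4, -1, 0 } => -2619/2048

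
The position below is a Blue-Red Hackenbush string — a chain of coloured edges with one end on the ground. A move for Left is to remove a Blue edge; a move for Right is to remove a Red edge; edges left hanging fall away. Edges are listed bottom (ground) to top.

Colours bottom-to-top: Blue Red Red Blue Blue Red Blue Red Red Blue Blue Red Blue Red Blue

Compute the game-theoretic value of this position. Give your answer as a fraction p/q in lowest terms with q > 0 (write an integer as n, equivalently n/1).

B: Left { 0 }, Right { · } gives simplest 1
BR: Left { 0 }, Right { 1 } gives simplest 1/2
BRR: Left { 0 }, Right { 1/2 1 } gives simplest 1/4
BRRB: Left { 0 1/4 }, Right { 1/2 1 } gives simplest 3/8
BRRBB: Left { 0 1/4 3/8 }, Right { 1/2 1 } gives simplest 7/16
BRRBBR: Left { 0 1/4 3/8 }, Right { 7/16 1/2 1 } gives simplest 13/32
BRRBBRB: Left { 0 1/4 3/8 13/32 }, Right { 7/16 1/2 1 } gives simplest 27/64
BRRBBRBR: Left { 0 1/4 3/8 13/32 }, Right { 27/64 7/16 1/2 1 } gives simplest 53/128
BRRBBRBRR: Left { 0 1/4 3/8 13/32 }, Right { 53/128 27/64 7/16 1/2 1 } gives simplest 105/256
BRRBBRBRRB: Left { 0 1/4 3/8 13/32 105/256 }, Right { 53/128 27/64 7/16 1/2 1 } gives simplest 211/512
BRRBBRBRRBB: Left { 0 1/4 3/8 13/32 105/256 211/512 }, Right { 53/128 27/64 7/16 1/2 1 } gives simplest 423/1024
BRRBBRBRRBBR: Left { 0 1/4 3/8 13/32 105/256 211/512 }, Right { 423/1024 53/128 27/64 7/16 1/2 1 } gives simplest 845/2048
BRRBBRBRRBBRB: Left { 0 1/4 3/8 13/32 105/256 211/512 845/2048 }, Right { 423/1024 53/128 27/64 7/16 1/2 1 } gives simplest 1691/4096
BRRBBRBRRBBRBR: Left { 0 1/4 3/8 13/32 105/256 211/512 845/2048 }, Right { 1691/4096 423/1024 53/128 27/64 7/16 1/2 1 } gives simplest 3381/8192
BRRBBRBRRBBRBRB: Left { 0 1/4 3/8 13/32 105/256 211/512 845/2048 3381/8192 }, Right { 1691/4096 423/1024 53/128 27/64 7/16 1/2 1 } gives simplest 6763/16384

6763/16384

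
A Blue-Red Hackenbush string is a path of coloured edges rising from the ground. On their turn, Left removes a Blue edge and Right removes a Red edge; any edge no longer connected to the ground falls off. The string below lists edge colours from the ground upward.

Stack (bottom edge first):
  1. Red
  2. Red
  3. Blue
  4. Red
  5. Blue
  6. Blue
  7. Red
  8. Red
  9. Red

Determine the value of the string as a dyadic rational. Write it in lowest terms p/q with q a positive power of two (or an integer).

-207/128

Build value(s[:k]) for k = 1..9, string s = Red Red Blue Red Blue Blue Red Red Red.
1 of 9 · R · max L −∞ · min R 0 → -1
2 of 9 · RR · max L −∞ · min R -1 → -2
3 of 9 · RRB · max L -2 · min R -1 → -3/2
4 of 9 · RRBR · max L -2 · min R -3/2 → -7/4
5 of 9 · RRBRB · max L -7/4 · min R -3/2 → -13/8
6 of 9 · RRBRBB · max L -13/8 · min R -3/2 → -25/16
7 of 9 · RRBRBBR · max L -13/8 · min R -25/16 → -51/32
8 of 9 · RRBRBBRR · max L -13/8 · min R -51/32 → -103/64
9 of 9 · RRBRBBRRR · max L -13/8 · min R -103/64 → -207/128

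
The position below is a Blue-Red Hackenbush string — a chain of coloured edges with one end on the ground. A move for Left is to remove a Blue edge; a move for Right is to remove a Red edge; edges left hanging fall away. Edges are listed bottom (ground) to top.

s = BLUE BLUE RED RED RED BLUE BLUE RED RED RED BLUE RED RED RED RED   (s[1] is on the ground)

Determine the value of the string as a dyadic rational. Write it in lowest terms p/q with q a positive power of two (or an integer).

9761/8192

B: Left { 0 }, Right { (no moves) } => simplest 1
BB: Left { 0; 1 }, Right { (no moves) } => simplest 2
BBR: Left { 0; 1 }, Right { 2 } => simplest 3/2
BBRR: Left { 0; 1 }, Right { 3/2; 2 } => simplest 5/4
BBRRR: Left { 0; 1 }, Right { 5/4; 3/2; 2 } => simplest 9/8
BBRRRB: Left { 0; 1; 9/8 }, Right { 5/4; 3/2; 2 } => simplest 19/16
BBRRRBB: Left { 0; 1; 9/8; 19/16 }, Right { 5/4; 3/2; 2 } => simplest 39/32
BBRRRBBR: Left { 0; 1; 9/8; 19/16 }, Right { 39/32; 5/4; 3/2; 2 } => simplest 77/64
BBRRRBBRR: Left { 0; 1; 9/8; 19/16 }, Right { 77/64; 39/32; 5/4; 3/2; 2 } => simplest 153/128
BBRRRBBRRR: Left { 0; 1; 9/8; 19/16 }, Right { 153/128; 77/64; 39/32; 5/4; 3/2; 2 } => simplest 305/256
BBRRRBBRRRB: Left { 0; 1; 9/8; 19/16; 305/256 }, Right { 153/128; 77/64; 39/32; 5/4; 3/2; 2 } => simplest 611/512
BBRRRBBRRRBR: Left { 0; 1; 9/8; 19/16; 305/256 }, Right { 611/512; 153/128; 77/64; 39/32; 5/4; 3/2; 2 } => simplest 1221/1024
BBRRRBBRRRBRR: Left { 0; 1; 9/8; 19/16; 305/256 }, Right { 1221/1024; 611/512; 153/128; 77/64; 39/32; 5/4; 3/2; 2 } => simplest 2441/2048
BBRRRBBRRRBRRR: Left { 0; 1; 9/8; 19/16; 305/256 }, Right { 2441/2048; 1221/1024; 611/512; 153/128; 77/64; 39/32; 5/4; 3/2; 2 } => simplest 4881/4096
BBRRRBBRRRBRRRR: Left { 0; 1; 9/8; 19/16; 305/256 }, Right { 4881/4096; 2441/2048; 1221/1024; 611/512; 153/128; 77/64; 39/32; 5/4; 3/2; 2 } => simplest 9761/8192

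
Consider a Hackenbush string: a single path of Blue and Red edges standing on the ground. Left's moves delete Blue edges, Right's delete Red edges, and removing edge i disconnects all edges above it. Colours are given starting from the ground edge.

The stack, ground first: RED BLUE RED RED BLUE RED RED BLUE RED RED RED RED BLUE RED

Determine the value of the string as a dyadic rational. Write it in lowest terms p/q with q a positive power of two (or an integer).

-7035/8192

Recurse on prefixes of the 14-edge string RED BLUE RED RED BLUE RED RED BLUE RED RED RED RED BLUE RED:
step 1: add RED to get R; options L={  } R={ 0 } gives -1
step 2: add BLUE to get RB; options L={ -1 } R={ 0 } gives -1/2
step 3: add RED to get RBR; options L={ -1 } R={ -1/2 0 } gives -3/4
step 4: add RED to get RBRR; options L={ -1 } R={ -3/4 -1/2 0 } gives -7/8
step 5: add BLUE to get RBRRB; options L={ -1 -7/8 } R={ -3/4 -1/2 0 } gives -13/16
step 6: add RED to get RBRRBR; options L={ -1 -7/8 } R={ -13/16 -3/4 -1/2 0 } gives -27/32
step 7: add RED to get RBRRBRR; options L={ -1 -7/8 } R={ -27/32 -13/16 -3/4 -1/2 0 } gives -55/64
step 8: add BLUE to get RBRRBRRB; options L={ -1 -7/8 -55/64 } R={ -27/32 -13/16 -3/4 -1/2 0 } gives -109/128
step 9: add RED to get RBRRBRRBR; options L={ -1 -7/8 -55/64 } R={ -109/128 -27/32 -13/16 -3/4 -1/2 0 } gives -219/256
step 10: add RED to get RBRRBRRBRR; options L={ -1 -7/8 -55/64 } R={ -219/256 -109/128 -27/32 -13/16 -3/4 -1/2 0 } gives -439/512
step 11: add RED to get RBRRBRRBRRR; options L={ -1 -7/8 -55/64 } R={ -439/512 -219/256 -109/128 -27/32 -13/16 -3/4 -1/2 0 } gives -879/1024
step 12: add RED to get RBRRBRRBRRRR; options L={ -1 -7/8 -55/64 } R={ -879/1024 -439/512 -219/256 -109/128 -27/32 -13/16 -3/4 -1/2 0 } gives -1759/2048
step 13: add BLUE to get RBRRBRRBRRRRB; options L={ -1 -7/8 -55/64 -1759/2048 } R={ -879/1024 -439/512 -219/256 -109/128 -27/32 -13/16 -3/4 -1/2 0 } gives -3517/4096
step 14: add RED to get RBRRBRRBRRRRBR; options L={ -1 -7/8 -55/64 -1759/2048 } R={ -3517/4096 -879/1024 -439/512 -219/256 -109/128 -27/32 -13/16 -3/4 -1/2 0 } gives -7035/8192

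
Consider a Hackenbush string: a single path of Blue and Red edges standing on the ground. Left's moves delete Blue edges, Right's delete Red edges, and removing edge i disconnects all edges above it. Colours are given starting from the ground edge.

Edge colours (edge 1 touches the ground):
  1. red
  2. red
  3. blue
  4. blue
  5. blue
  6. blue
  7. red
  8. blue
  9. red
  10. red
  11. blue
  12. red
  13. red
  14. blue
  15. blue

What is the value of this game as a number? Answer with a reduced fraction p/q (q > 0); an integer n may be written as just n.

Prefix values for red red blue blue blue blue red blue red red blue red red blue blue via {L|R} + simplicity:
r: Left { (no moves) }, Right { 0 } gives simplest -1
rr: Left { (no moves) }, Right { -1,0 } gives simplest -2
rrb: Left { -2 }, Right { -1,0 } gives simplest -3/2
rrbb: Left { -2,-3/2 }, Right { -1,0 } gives simplest -5/4
rrbbb: Left { -2,-3/2,-5/4 }, Right { -1,0 } gives simplest -9/8
rrbbbb: Left { -2,-3/2,-5/4,-9/8 }, Right { -1,0 } gives simplest -17/16
rrbbbbr: Left { -2,-3/2,-5/4,-9/8 }, Right { -17/16,-1,0 } gives simplest -35/32
rrbbbbrb: Left { -2,-3/2,-5/4,-9/8,-35/32 }, Right { -17/16,-1,0 } gives simplest -69/64
rrbbbbrbr: Left { -2,-3/2,-5/4,-9/8,-35/32 }, Right { -69/64,-17/16,-1,0 } gives simplest -139/128
rrbbbbrbrr: Left { -2,-3/2,-5/4,-9/8,-35/32 }, Right { -139/128,-69/64,-17/16,-1,0 } gives simplest -279/256
rrbbbbrbrrb: Left { -2,-3/2,-5/4,-9/8,-35/32,-279/256 }, Right { -139/128,-69/64,-17/16,-1,0 } gives simplest -557/512
rrbbbbrbrrbr: Left { -2,-3/2,-5/4,-9/8,-35/32,-279/256 }, Right { -557/512,-139/128,-69/64,-17/16,-1,0 } gives simplest -1115/1024
rrbbbbrbrrbrr: Left { -2,-3/2,-5/4,-9/8,-35/32,-279/256 }, Right { -1115/1024,-557/512,-139/128,-69/64,-17/16,-1,0 } gives simplest -2231/2048
rrbbbbrbrrbrrb: Left { -2,-3/2,-5/4,-9/8,-35/32,-279/256,-2231/2048 }, Right { -1115/1024,-557/512,-139/128,-69/64,-17/16,-1,0 } gives simplest -4461/4096
rrbbbbrbrrbrrbb: Left { -2,-3/2,-5/4,-9/8,-35/32,-279/256,-2231/2048,-4461/4096 }, Right { -1115/1024,-557/512,-139/128,-69/64,-17/16,-1,0 } gives simplest -8921/8192

-8921/8192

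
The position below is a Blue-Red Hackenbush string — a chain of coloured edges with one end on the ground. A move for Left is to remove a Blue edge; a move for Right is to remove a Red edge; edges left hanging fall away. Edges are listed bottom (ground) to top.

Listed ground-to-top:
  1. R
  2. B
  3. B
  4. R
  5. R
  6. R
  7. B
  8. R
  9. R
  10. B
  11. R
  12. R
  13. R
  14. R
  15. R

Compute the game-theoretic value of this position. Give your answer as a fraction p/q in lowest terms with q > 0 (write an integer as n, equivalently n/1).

Recurse on prefixes of the 15-edge string R B B R R R B R R B R R R R R:
edge 1 of 15 (R): { (no moves) | 0 } -> -1
edge 2 of 15 (B): { -1 | 0 } -> -1/2
edge 3 of 15 (B): { -1; -1/2 | 0 } -> -1/4
edge 4 of 15 (R): { -1; -1/2 | -1/4; 0 } -> -3/8
edge 5 of 15 (R): { -1; -1/2 | -3/8; -1/4; 0 } -> -7/16
edge 6 of 15 (R): { -1; -1/2 | -7/16; -3/8; -1/4; 0 } -> -15/32
edge 7 of 15 (B): { -1; -1/2; -15/32 | -7/16; -3/8; -1/4; 0 } -> -29/64
edge 8 of 15 (R): { -1; -1/2; -15/32 | -29/64; -7/16; -3/8; -1/4; 0 } -> -59/128
edge 9 of 15 (R): { -1; -1/2; -15/32 | -59/128; -29/64; -7/16; -3/8; -1/4; 0 } -> -119/256
edge 10 of 15 (B): { -1; -1/2; -15/32; -119/256 | -59/128; -29/64; -7/16; -3/8; -1/4; 0 } -> -237/512
edge 11 of 15 (R): { -1; -1/2; -15/32; -119/256 | -237/512; -59/128; -29/64; -7/16; -3/8; -1/4; 0 } -> -475/1024
edge 12 of 15 (R): { -1; -1/2; -15/32; -119/256 | -475/1024; -237/512; -59/128; -29/64; -7/16; -3/8; -1/4; 0 } -> -951/2048
edge 13 of 15 (R): { -1; -1/2; -15/32; -119/256 | -951/2048; -475/1024; -237/512; -59/128; -29/64; -7/16; -3/8; -1/4; 0 } -> -1903/4096
edge 14 of 15 (R): { -1; -1/2; -15/32; -119/256 | -1903/4096; -951/2048; -475/1024; -237/512; -59/128; -29/64; -7/16; -3/8; -1/4; 0 } -> -3807/8192
edge 15 of 15 (R): { -1; -1/2; -15/32; -119/256 | -3807/8192; -1903/4096; -951/2048; -475/1024; -237/512; -59/128; -29/64; -7/16; -3/8; -1/4; 0 } -> -7615/16384

-7615/16384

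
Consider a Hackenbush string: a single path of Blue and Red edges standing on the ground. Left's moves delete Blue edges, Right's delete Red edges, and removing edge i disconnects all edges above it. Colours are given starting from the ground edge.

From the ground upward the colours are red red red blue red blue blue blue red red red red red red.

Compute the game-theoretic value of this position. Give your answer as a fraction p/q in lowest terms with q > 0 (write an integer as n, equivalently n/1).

-5247/2048

r: Left { (no moves) }, Right { 0 } — simplest -1
rr: Left { (no moves) }, Right { -1, 0 } — simplest -2
rrr: Left { (no moves) }, Right { -2, -1, 0 } — simplest -3
rrrb: Left { -3 }, Right { -2, -1, 0 } — simplest -5/2
rrrbr: Left { -3 }, Right { -5/2, -2, -1, 0 } — simplest -11/4
rrrbrb: Left { -3, -11/4 }, Right { -5/2, -2, -1, 0 } — simplest -21/8
rrrbrbb: Left { -3, -11/4, -21/8 }, Right { -5/2, -2, -1, 0 } — simplest -41/16
rrrbrbbb: Left { -3, -11/4, -21/8, -41/16 }, Right { -5/2, -2, -1, 0 } — simplest -81/32
rrrbrbbbr: Left { -3, -11/4, -21/8, -41/16 }, Right { -81/32, -5/2, -2, -1, 0 } — simplest -163/64
rrrbrbbbrr: Left { -3, -11/4, -21/8, -41/16 }, Right { -163/64, -81/32, -5/2, -2, -1, 0 } — simplest -327/128
rrrbrbbbrrr: Left { -3, -11/4, -21/8, -41/16 }, Right { -327/128, -163/64, -81/32, -5/2, -2, -1, 0 } — simplest -655/256
rrrbrbbbrrrr: Left { -3, -11/4, -21/8, -41/16 }, Right { -655/256, -327/128, -163/64, -81/32, -5/2, -2, -1, 0 } — simplest -1311/512
rrrbrbbbrrrrr: Left { -3, -11/4, -21/8, -41/16 }, Right { -1311/512, -655/256, -327/128, -163/64, -81/32, -5/2, -2, -1, 0 } — simplest -2623/1024
rrrbrbbbrrrrrr: Left { -3, -11/4, -21/8, -41/16 }, Right { -2623/1024, -1311/512, -655/256, -327/128, -163/64, -81/32, -5/2, -2, -1, 0 } — simplest -5247/2048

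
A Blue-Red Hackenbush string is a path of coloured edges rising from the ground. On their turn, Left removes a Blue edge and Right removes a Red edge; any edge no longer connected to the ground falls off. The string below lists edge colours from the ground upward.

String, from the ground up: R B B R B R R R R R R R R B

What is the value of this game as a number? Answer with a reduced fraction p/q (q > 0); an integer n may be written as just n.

Recurse on prefixes of the 14-edge string R B B R B R R R R R R R R B:
R: Left { ∅ }, Right { 0 } → simplest -1
RB: Left { -1 }, Right { 0 } → simplest -1/2
RBB: Left { -1 -1/2 }, Right { 0 } → simplest -1/4
RBBR: Left { -1 -1/2 }, Right { -1/4 0 } → simplest -3/8
RBBRB: Left { -1 -1/2 -3/8 }, Right { -1/4 0 } → simplest -5/16
RBBRBR: Left { -1 -1/2 -3/8 }, Right { -5/16 -1/4 0 } → simplest -11/32
RBBRBRR: Left { -1 -1/2 -3/8 }, Right { -11/32 -5/16 -1/4 0 } → simplest -23/64
RBBRBRRR: Left { -1 -1/2 -3/8 }, Right { -23/64 -11/32 -5/16 -1/4 0 } → simplest -47/128
RBBRBRRRR: Left { -1 -1/2 -3/8 }, Right { -47/128 -23/64 -11/32 -5/16 -1/4 0 } → simplest -95/256
RBBRBRRRRR: Left { -1 -1/2 -3/8 }, Right { -95/256 -47/128 -23/64 -11/32 -5/16 -1/4 0 } → simplest -191/512
RBBRBRRRRRR: Left { -1 -1/2 -3/8 }, Right { -191/512 -95/256 -47/128 -23/64 -11/32 -5/16 -1/4 0 } → simplest -383/1024
RBBRBRRRRRRR: Left { -1 -1/2 -3/8 }, Right { -383/1024 -191/512 -95/256 -47/128 -23/64 -11/32 -5/16 -1/4 0 } → simplest -767/2048
RBBRBRRRRRRRR: Left { -1 -1/2 -3/8 }, Right { -767/2048 -383/1024 -191/512 -95/256 -47/128 -23/64 -11/32 -5/16 -1/4 0 } → simplest -1535/4096
RBBRBRRRRRRRRB: Left { -1 -1/2 -3/8 -1535/4096 }, Right { -767/2048 -383/1024 -191/512 -95/256 -47/128 -23/64 -11/32 -5/16 -1/4 0 } → simplest -3069/8192

-3069/8192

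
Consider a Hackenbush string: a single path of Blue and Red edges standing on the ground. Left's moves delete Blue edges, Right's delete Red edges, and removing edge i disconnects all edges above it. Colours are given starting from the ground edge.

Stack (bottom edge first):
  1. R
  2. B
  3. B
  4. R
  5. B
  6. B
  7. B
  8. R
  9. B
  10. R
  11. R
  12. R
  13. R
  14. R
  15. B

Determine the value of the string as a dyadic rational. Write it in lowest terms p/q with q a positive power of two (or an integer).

Recurse on prefixes of the 15-edge string R B B R B B B R B R R R R R B:
edge 1 of 15 (R): { (no moves) | 0 } so -1
edge 2 of 15 (B): { -1 | 0 } so -1/2
edge 3 of 15 (B): { -1 -1/2 | 0 } so -1/4
edge 4 of 15 (R): { -1 -1/2 | -1/4 0 } so -3/8
edge 5 of 15 (B): { -1 -1/2 -3/8 | -1/4 0 } so -5/16
edge 6 of 15 (B): { -1 -1/2 -3/8 -5/16 | -1/4 0 } so -9/32
edge 7 of 15 (B): { -1 -1/2 -3/8 -5/16 -9/32 | -1/4 0 } so -17/64
edge 8 of 15 (R): { -1 -1/2 -3/8 -5/16 -9/32 | -17/64 -1/4 0 } so -35/128
edge 9 of 15 (B): { -1 -1/2 -3/8 -5/16 -9/32 -35/128 | -17/64 -1/4 0 } so -69/256
edge 10 of 15 (R): { -1 -1/2 -3/8 -5/16 -9/32 -35/128 | -69/256 -17/64 -1/4 0 } so -139/512
edge 11 of 15 (R): { -1 -1/2 -3/8 -5/16 -9/32 -35/128 | -139/512 -69/256 -17/64 -1/4 0 } so -279/1024
edge 12 of 15 (R): { -1 -1/2 -3/8 -5/16 -9/32 -35/128 | -279/1024 -139/512 -69/256 -17/64 -1/4 0 } so -559/2048
edge 13 of 15 (R): { -1 -1/2 -3/8 -5/16 -9/32 -35/128 | -559/2048 -279/1024 -139/512 -69/256 -17/64 -1/4 0 } so -1119/4096
edge 14 of 15 (R): { -1 -1/2 -3/8 -5/16 -9/32 -35/128 | -1119/4096 -559/2048 -279/1024 -139/512 -69/256 -17/64 -1/4 0 } so -2239/8192
edge 15 of 15 (B): { -1 -1/2 -3/8 -5/16 -9/32 -35/128 -2239/8192 | -1119/4096 -559/2048 -279/1024 -139/512 -69/256 -17/64 -1/4 0 } so -4477/16384

-4477/16384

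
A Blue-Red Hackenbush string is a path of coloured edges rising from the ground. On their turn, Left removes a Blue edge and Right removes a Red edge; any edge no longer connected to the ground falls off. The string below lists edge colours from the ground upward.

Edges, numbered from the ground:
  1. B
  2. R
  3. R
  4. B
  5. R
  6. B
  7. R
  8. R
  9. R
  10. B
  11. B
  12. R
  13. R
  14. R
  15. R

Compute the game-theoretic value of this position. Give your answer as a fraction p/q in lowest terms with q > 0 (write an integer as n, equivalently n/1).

Prefix values for B R R B R B R R R B B R R R R via {L|R} + simplicity:
1 of 15 · B · max L 0 · min R +∞ => 1
2 of 15 · BR · max L 0 · min R 1 => 1/2
3 of 15 · BRR · max L 0 · min R 1/2 => 1/4
4 of 15 · BRRB · max L 1/4 · min R 1/2 => 3/8
5 of 15 · BRRBR · max L 1/4 · min R 3/8 => 5/16
6 of 15 · BRRBRB · max L 5/16 · min R 3/8 => 11/32
7 of 15 · BRRBRBR · max L 5/16 · min R 11/32 => 21/64
8 of 15 · BRRBRBRR · max L 5/16 · min R 21/64 => 41/128
9 of 15 · BRRBRBRRR · max L 5/16 · min R 41/128 => 81/256
10 of 15 · BRRBRBRRRB · max L 81/256 · min R 41/128 => 163/512
11 of 15 · BRRBRBRRRBB · max L 163/512 · min R 41/128 => 327/1024
12 of 15 · BRRBRBRRRBBR · max L 163/512 · min R 327/1024 => 653/2048
13 of 15 · BRRBRBRRRBBRR · max L 163/512 · min R 653/2048 => 1305/4096
14 of 15 · BRRBRBRRRBBRRR · max L 163/512 · min R 1305/4096 => 2609/8192
15 of 15 · BRRBRBRRRBBRRRR · max L 163/512 · min R 2609/8192 => 5217/16384

5217/16384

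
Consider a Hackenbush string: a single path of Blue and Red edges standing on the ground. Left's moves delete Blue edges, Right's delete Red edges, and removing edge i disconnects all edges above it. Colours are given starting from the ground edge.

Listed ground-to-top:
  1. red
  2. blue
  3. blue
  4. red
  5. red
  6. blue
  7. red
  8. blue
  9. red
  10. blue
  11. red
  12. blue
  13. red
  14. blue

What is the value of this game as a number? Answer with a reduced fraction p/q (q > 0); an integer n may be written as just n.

Build value(s[:k]) for k = 1..14, string s = red blue blue red red blue red blue red blue red blue red blue.
r: Left { none }, Right { 0 } gives simplest -1
rb: Left { -1 }, Right { 0 } gives simplest -1/2
rbb: Left { -1; -1/2 }, Right { 0 } gives simplest -1/4
rbbr: Left { -1; -1/2 }, Right { -1/4; 0 } gives simplest -3/8
rbbrr: Left { -1; -1/2 }, Right { -3/8; -1/4; 0 } gives simplest -7/16
rbbrrb: Left { -1; -1/2; -7/16 }, Right { -3/8; -1/4; 0 } gives simplest -13/32
rbbrrbr: Left { -1; -1/2; -7/16 }, Right { -13/32; -3/8; -1/4; 0 } gives simplest -27/64
rbbrrbrb: Left { -1; -1/2; -7/16; -27/64 }, Right { -13/32; -3/8; -1/4; 0 } gives simplest -53/128
rbbrrbrbr: Left { -1; -1/2; -7/16; -27/64 }, Right { -53/128; -13/32; -3/8; -1/4; 0 } gives simplest -107/256
rbbrrbrbrb: Left { -1; -1/2; -7/16; -27/64; -107/256 }, Right { -53/128; -13/32; -3/8; -1/4; 0 } gives simplest -213/512
rbbrrbrbrbr: Left { -1; -1/2; -7/16; -27/64; -107/256 }, Right { -213/512; -53/128; -13/32; -3/8; -1/4; 0 } gives simplest -427/1024
rbbrrbrbrbrb: Left { -1; -1/2; -7/16; -27/64; -107/256; -427/1024 }, Right { -213/512; -53/128; -13/32; -3/8; -1/4; 0 } gives simplest -853/2048
rbbrrbrbrbrbr: Left { -1; -1/2; -7/16; -27/64; -107/256; -427/1024 }, Right { -853/2048; -213/512; -53/128; -13/32; -3/8; -1/4; 0 } gives simplest -1707/4096
rbbrrbrbrbrbrb: Left { -1; -1/2; -7/16; -27/64; -107/256; -427/1024; -1707/4096 }, Right { -853/2048; -213/512; -53/128; -13/32; -3/8; -1/4; 0 } gives simplest -3413/8192

-3413/8192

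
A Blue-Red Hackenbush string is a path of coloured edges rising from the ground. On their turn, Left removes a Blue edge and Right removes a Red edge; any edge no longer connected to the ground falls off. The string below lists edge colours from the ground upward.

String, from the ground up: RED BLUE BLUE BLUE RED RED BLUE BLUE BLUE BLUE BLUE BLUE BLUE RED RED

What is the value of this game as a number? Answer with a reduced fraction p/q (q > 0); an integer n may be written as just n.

v_1 [R]  L=[(no moves)]  R=[0]  so -1
v_2 [RB]  L=[-1]  R=[0]  so -1/2
v_3 [RBB]  L=[-1,-1/2]  R=[0]  so -1/4
v_4 [RBBB]  L=[-1,-1/2,-1/4]  R=[0]  so -1/8
v_5 [RBBBR]  L=[-1,-1/2,-1/4]  R=[-1/8,0]  so -3/16
v_6 [RBBBRR]  L=[-1,-1/2,-1/4]  R=[-3/16,-1/8,0]  so -7/32
v_7 [RBBBRRB]  L=[-1,-1/2,-1/4,-7/32]  R=[-3/16,-1/8,0]  so -13/64
v_8 [RBBBRRBB]  L=[-1,-1/2,-1/4,-7/32,-13/64]  R=[-3/16,-1/8,0]  so -25/128
v_9 [RBBBRRBBB]  L=[-1,-1/2,-1/4,-7/32,-13/64,-25/128]  R=[-3/16,-1/8,0]  so -49/256
v_10 [RBBBRRBBBB]  L=[-1,-1/2,-1/4,-7/32,-13/64,-25/128,-49/256]  R=[-3/16,-1/8,0]  so -97/512
v_11 [RBBBRRBBBBB]  L=[-1,-1/2,-1/4,-7/32,-13/64,-25/128,-49/256,-97/512]  R=[-3/16,-1/8,0]  so -193/1024
v_12 [RBBBRRBBBBBB]  L=[-1,-1/2,-1/4,-7/32,-13/64,-25/128,-49/256,-97/512,-193/1024]  R=[-3/16,-1/8,0]  so -385/2048
v_13 [RBBBRRBBBBBBB]  L=[-1,-1/2,-1/4,-7/32,-13/64,-25/128,-49/256,-97/512,-193/1024,-385/2048]  R=[-3/16,-1/8,0]  so -769/4096
v_14 [RBBBRRBBBBBBBR]  L=[-1,-1/2,-1/4,-7/32,-13/64,-25/128,-49/256,-97/512,-193/1024,-385/2048]  R=[-769/4096,-3/16,-1/8,0]  so -1539/8192
v_15 [RBBBRRBBBBBBBRR]  L=[-1,-1/2,-1/4,-7/32,-13/64,-25/128,-49/256,-97/512,-193/1024,-385/2048]  R=[-1539/8192,-769/4096,-3/16,-1/8,0]  so -3079/16384

-3079/16384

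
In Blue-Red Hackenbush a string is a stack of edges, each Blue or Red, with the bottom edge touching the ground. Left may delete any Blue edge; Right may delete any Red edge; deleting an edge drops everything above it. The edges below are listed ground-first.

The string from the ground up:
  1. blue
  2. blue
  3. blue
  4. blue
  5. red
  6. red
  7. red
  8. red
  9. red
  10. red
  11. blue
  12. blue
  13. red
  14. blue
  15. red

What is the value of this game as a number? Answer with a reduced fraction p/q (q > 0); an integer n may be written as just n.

6197/2048

Build g(s[:k]) for k = 1..15, string s = blue blue blue blue red red red red red red blue blue red blue red.
1 of 15 · b · max L 0 · min R +∞ so 1
2 of 15 · bb · max L 1 · min R +∞ so 2
3 of 15 · bbb · max L 2 · min R +∞ so 3
4 of 15 · bbbb · max L 3 · min R +∞ so 4
5 of 15 · bbbbr · max L 3 · min R 4 so 7/2
6 of 15 · bbbbrr · max L 3 · min R 7/2 so 13/4
7 of 15 · bbbbrrr · max L 3 · min R 13/4 so 25/8
8 of 15 · bbbbrrrr · max L 3 · min R 25/8 so 49/16
9 of 15 · bbbbrrrrr · max L 3 · min R 49/16 so 97/32
10 of 15 · bbbbrrrrrr · max L 3 · min R 97/32 so 193/64
11 of 15 · bbbbrrrrrrb · max L 193/64 · min R 97/32 so 387/128
12 of 15 · bbbbrrrrrrbb · max L 387/128 · min R 97/32 so 775/256
13 of 15 · bbbbrrrrrrbbr · max L 387/128 · min R 775/256 so 1549/512
14 of 15 · bbbbrrrrrrbbrb · max L 1549/512 · min R 775/256 so 3099/1024
15 of 15 · bbbbrrrrrrbbrbr · max L 1549/512 · min R 3099/1024 so 6197/2048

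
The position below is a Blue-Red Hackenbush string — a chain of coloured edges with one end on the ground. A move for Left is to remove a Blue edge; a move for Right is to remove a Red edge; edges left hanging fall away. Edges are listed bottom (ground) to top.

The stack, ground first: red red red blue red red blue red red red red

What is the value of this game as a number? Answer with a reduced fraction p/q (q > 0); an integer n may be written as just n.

-735/256

r: Left { (no moves) }, Right { 0 } gives simplest -1
rr: Left { (no moves) }, Right { -1 0 } gives simplest -2
rrr: Left { (no moves) }, Right { -2 -1 0 } gives simplest -3
rrrb: Left { -3 }, Right { -2 -1 0 } gives simplest -5/2
rrrbr: Left { -3 }, Right { -5/2 -2 -1 0 } gives simplest -11/4
rrrbrr: Left { -3 }, Right { -11/4 -5/2 -2 -1 0 } gives simplest -23/8
rrrbrrb: Left { -3 -23/8 }, Right { -11/4 -5/2 -2 -1 0 } gives simplest -45/16
rrrbrrbr: Left { -3 -23/8 }, Right { -45/16 -11/4 -5/2 -2 -1 0 } gives simplest -91/32
rrrbrrbrr: Left { -3 -23/8 }, Right { -91/32 -45/16 -11/4 -5/2 -2 -1 0 } gives simplest -183/64
rrrbrrbrrr: Left { -3 -23/8 }, Right { -183/64 -91/32 -45/16 -11/4 -5/2 -2 -1 0 } gives simplest -367/128
rrrbrrbrrrr: Left { -3 -23/8 }, Right { -367/128 -183/64 -91/32 -45/16 -11/4 -5/2 -2 -1 0 } gives simplest -735/256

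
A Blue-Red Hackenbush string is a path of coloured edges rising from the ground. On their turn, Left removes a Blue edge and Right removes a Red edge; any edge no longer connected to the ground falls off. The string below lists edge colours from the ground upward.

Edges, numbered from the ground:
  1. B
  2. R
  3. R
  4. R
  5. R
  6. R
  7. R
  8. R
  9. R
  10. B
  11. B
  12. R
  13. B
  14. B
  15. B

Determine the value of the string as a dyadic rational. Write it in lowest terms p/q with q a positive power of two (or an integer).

step 1: add B to get B; options L={ 0 } R={ (no moves) } gives 1
step 2: add R to get BR; options L={ 0 } R={ 1 } gives 1/2
step 3: add R to get BRR; options L={ 0 } R={ 1/2 1 } gives 1/4
step 4: add R to get BRRR; options L={ 0 } R={ 1/4 1/2 1 } gives 1/8
step 5: add R to get BRRRR; options L={ 0 } R={ 1/8 1/4 1/2 1 } gives 1/16
step 6: add R to get BRRRRR; options L={ 0 } R={ 1/16 1/8 1/4 1/2 1 } gives 1/32
step 7: add R to get BRRRRRR; options L={ 0 } R={ 1/32 1/16 1/8 1/4 1/2 1 } gives 1/64
step 8: add R to get BRRRRRRR; options L={ 0 } R={ 1/64 1/32 1/16 1/8 1/4 1/2 1 } gives 1/128
step 9: add R to get BRRRRRRRR; options L={ 0 } R={ 1/128 1/64 1/32 1/16 1/8 1/4 1/2 1 } gives 1/256
step 10: add B to get BRRRRRRRRB; options L={ 0 1/256 } R={ 1/128 1/64 1/32 1/16 1/8 1/4 1/2 1 } gives 3/512
step 11: add B to get BRRRRRRRRBB; options L={ 0 1/256 3/512 } R={ 1/128 1/64 1/32 1/16 1/8 1/4 1/2 1 } gives 7/1024
step 12: add R to get BRRRRRRRRBBR; options L={ 0 1/256 3/512 } R={ 7/1024 1/128 1/64 1/32 1/16 1/8 1/4 1/2 1 } gives 13/2048
step 13: add B to get BRRRRRRRRBBRB; options L={ 0 1/256 3/512 13/2048 } R={ 7/1024 1/128 1/64 1/32 1/16 1/8 1/4 1/2 1 } gives 27/4096
step 14: add B to get BRRRRRRRRBBRBB; options L={ 0 1/256 3/512 13/2048 27/4096 } R={ 7/1024 1/128 1/64 1/32 1/16 1/8 1/4 1/2 1 } gives 55/8192
step 15: add B to get BRRRRRRRRBBRBBB; options L={ 0 1/256 3/512 13/2048 27/4096 55/8192 } R={ 7/1024 1/128 1/64 1/32 1/16 1/8 1/4 1/2 1 } gives 111/16384

111/16384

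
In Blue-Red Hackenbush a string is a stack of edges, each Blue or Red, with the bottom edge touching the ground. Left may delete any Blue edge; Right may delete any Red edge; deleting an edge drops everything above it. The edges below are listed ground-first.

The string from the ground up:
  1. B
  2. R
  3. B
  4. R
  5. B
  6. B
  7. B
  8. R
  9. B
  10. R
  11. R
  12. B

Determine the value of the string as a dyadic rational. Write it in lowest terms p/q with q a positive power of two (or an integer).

1491/2048

Recurse on prefixes of the 12-edge string B R B R B B B R B R R B:
B: Left { 0 }, Right { — } = simplest 1
BR: Left { 0 }, Right { 1 } = simplest 1/2
BRB: Left { 0,1/2 }, Right { 1 } = simplest 3/4
BRBR: Left { 0,1/2 }, Right { 3/4,1 } = simplest 5/8
BRBRB: Left { 0,1/2,5/8 }, Right { 3/4,1 } = simplest 11/16
BRBRBB: Left { 0,1/2,5/8,11/16 }, Right { 3/4,1 } = simplest 23/32
BRBRBBB: Left { 0,1/2,5/8,11/16,23/32 }, Right { 3/4,1 } = simplest 47/64
BRBRBBBR: Left { 0,1/2,5/8,11/16,23/32 }, Right { 47/64,3/4,1 } = simplest 93/128
BRBRBBBRB: Left { 0,1/2,5/8,11/16,23/32,93/128 }, Right { 47/64,3/4,1 } = simplest 187/256
BRBRBBBRBR: Left { 0,1/2,5/8,11/16,23/32,93/128 }, Right { 187/256,47/64,3/4,1 } = simplest 373/512
BRBRBBBRBRR: Left { 0,1/2,5/8,11/16,23/32,93/128 }, Right { 373/512,187/256,47/64,3/4,1 } = simplest 745/1024
BRBRBBBRBRRB: Left { 0,1/2,5/8,11/16,23/32,93/128,745/1024 }, Right { 373/512,187/256,47/64,3/4,1 } = simplest 1491/2048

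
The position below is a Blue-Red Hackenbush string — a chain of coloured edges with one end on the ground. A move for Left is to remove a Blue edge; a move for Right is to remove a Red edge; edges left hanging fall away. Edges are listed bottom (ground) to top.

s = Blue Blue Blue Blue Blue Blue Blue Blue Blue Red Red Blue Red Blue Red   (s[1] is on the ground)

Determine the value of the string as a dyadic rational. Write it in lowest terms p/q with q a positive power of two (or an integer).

533/64

edge 1 of 15 (Blue): { 0 | — } gives 1
edge 2 of 15 (Blue): { 0 1 | — } gives 2
edge 3 of 15 (Blue): { 0 1 2 | — } gives 3
edge 4 of 15 (Blue): { 0 1 2 3 | — } gives 4
edge 5 of 15 (Blue): { 0 1 2 3 4 | — } gives 5
edge 6 of 15 (Blue): { 0 1 2 3 4 5 | — } gives 6
edge 7 of 15 (Blue): { 0 1 2 3 4 5 6 | — } gives 7
edge 8 of 15 (Blue): { 0 1 2 3 4 5 6 7 | — } gives 8
edge 9 of 15 (Blue): { 0 1 2 3 4 5 6 7 8 | — } gives 9
edge 10 of 15 (Red): { 0 1 2 3 4 5 6 7 8 | 9 } gives 17/2
edge 11 of 15 (Red): { 0 1 2 3 4 5 6 7 8 | 17/2 9 } gives 33/4
edge 12 of 15 (Blue): { 0 1 2 3 4 5 6 7 8 33/4 | 17/2 9 } gives 67/8
edge 13 of 15 (Red): { 0 1 2 3 4 5 6 7 8 33/4 | 67/8 17/2 9 } gives 133/16
edge 14 of 15 (Blue): { 0 1 2 3 4 5 6 7 8 33/4 133/16 | 67/8 17/2 9 } gives 267/32
edge 15 of 15 (Red): { 0 1 2 3 4 5 6 7 8 33/4 133/16 | 267/32 67/8 17/2 9 } gives 533/64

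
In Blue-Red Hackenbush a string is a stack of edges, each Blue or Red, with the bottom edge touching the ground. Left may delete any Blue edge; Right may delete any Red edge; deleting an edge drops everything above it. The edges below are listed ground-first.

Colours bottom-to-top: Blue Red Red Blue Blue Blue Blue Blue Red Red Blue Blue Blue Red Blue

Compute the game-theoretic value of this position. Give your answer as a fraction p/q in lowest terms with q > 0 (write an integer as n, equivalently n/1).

7995/16384

Prefix values for Blue Red Red Blue Blue Blue Blue Blue Red Red Blue Blue Blue Red Blue via {L|R} + simplicity:
1 of 15 · B · max L 0 · min R +∞ — 1
2 of 15 · BR · max L 0 · min R 1 — 1/2
3 of 15 · BRR · max L 0 · min R 1/2 — 1/4
4 of 15 · BRRB · max L 1/4 · min R 1/2 — 3/8
5 of 15 · BRRBB · max L 3/8 · min R 1/2 — 7/16
6 of 15 · BRRBBB · max L 7/16 · min R 1/2 — 15/32
7 of 15 · BRRBBBB · max L 15/32 · min R 1/2 — 31/64
8 of 15 · BRRBBBBB · max L 31/64 · min R 1/2 — 63/128
9 of 15 · BRRBBBBBR · max L 31/64 · min R 63/128 — 125/256
10 of 15 · BRRBBBBBRR · max L 31/64 · min R 125/256 — 249/512
11 of 15 · BRRBBBBBRRB · max L 249/512 · min R 125/256 — 499/1024
12 of 15 · BRRBBBBBRRBB · max L 499/1024 · min R 125/256 — 999/2048
13 of 15 · BRRBBBBBRRBBB · max L 999/2048 · min R 125/256 — 1999/4096
14 of 15 · BRRBBBBBRRBBBR · max L 999/2048 · min R 1999/4096 — 3997/8192
15 of 15 · BRRBBBBBRRBBBRB · max L 3997/8192 · min R 1999/4096 — 7995/16384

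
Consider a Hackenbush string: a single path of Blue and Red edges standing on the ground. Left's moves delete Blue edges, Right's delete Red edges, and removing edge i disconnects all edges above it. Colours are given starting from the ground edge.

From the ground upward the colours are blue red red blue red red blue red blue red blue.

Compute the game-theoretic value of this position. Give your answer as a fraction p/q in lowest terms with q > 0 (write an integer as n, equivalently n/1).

299/1024

Build v(s[:k]) for k = 1..11, string s = blue red red blue red red blue red blue red blue.
edge 1 of 11 (blue): { 0 | (no moves) } = 1
edge 2 of 11 (red): { 0 | 1 } = 1/2
edge 3 of 11 (red): { 0 | 1/2; 1 } = 1/4
edge 4 of 11 (blue): { 0; 1/4 | 1/2; 1 } = 3/8
edge 5 of 11 (red): { 0; 1/4 | 3/8; 1/2; 1 } = 5/16
edge 6 of 11 (red): { 0; 1/4 | 5/16; 3/8; 1/2; 1 } = 9/32
edge 7 of 11 (blue): { 0; 1/4; 9/32 | 5/16; 3/8; 1/2; 1 } = 19/64
edge 8 of 11 (red): { 0; 1/4; 9/32 | 19/64; 5/16; 3/8; 1/2; 1 } = 37/128
edge 9 of 11 (blue): { 0; 1/4; 9/32; 37/128 | 19/64; 5/16; 3/8; 1/2; 1 } = 75/256
edge 10 of 11 (red): { 0; 1/4; 9/32; 37/128 | 75/256; 19/64; 5/16; 3/8; 1/2; 1 } = 149/512
edge 11 of 11 (blue): { 0; 1/4; 9/32; 37/128; 149/512 | 75/256; 19/64; 5/16; 3/8; 1/2; 1 } = 299/1024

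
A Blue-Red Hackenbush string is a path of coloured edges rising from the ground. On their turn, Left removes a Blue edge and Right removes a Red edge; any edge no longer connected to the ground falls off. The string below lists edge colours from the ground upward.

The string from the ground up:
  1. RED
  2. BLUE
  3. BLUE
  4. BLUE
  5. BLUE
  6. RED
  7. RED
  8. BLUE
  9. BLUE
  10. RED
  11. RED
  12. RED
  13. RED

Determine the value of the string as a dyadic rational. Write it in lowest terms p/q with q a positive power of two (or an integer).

G_1 [R]  L=[∅]  R=[0]  → -1
G_2 [RB]  L=[-1]  R=[0]  → -1/2
G_3 [RBB]  L=[-1,-1/2]  R=[0]  → -1/4
G_4 [RBBB]  L=[-1,-1/2,-1/4]  R=[0]  → -1/8
G_5 [RBBBB]  L=[-1,-1/2,-1/4,-1/8]  R=[0]  → -1/16
G_6 [RBBBBR]  L=[-1,-1/2,-1/4,-1/8]  R=[-1/16,0]  → -3/32
G_7 [RBBBBRR]  L=[-1,-1/2,-1/4,-1/8]  R=[-3/32,-1/16,0]  → -7/64
G_8 [RBBBBRRB]  L=[-1,-1/2,-1/4,-1/8,-7/64]  R=[-3/32,-1/16,0]  → -13/128
G_9 [RBBBBRRBB]  L=[-1,-1/2,-1/4,-1/8,-7/64,-13/128]  R=[-3/32,-1/16,0]  → -25/256
G_10 [RBBBBRRBBR]  L=[-1,-1/2,-1/4,-1/8,-7/64,-13/128]  R=[-25/256,-3/32,-1/16,0]  → -51/512
G_11 [RBBBBRRBBRR]  L=[-1,-1/2,-1/4,-1/8,-7/64,-13/128]  R=[-51/512,-25/256,-3/32,-1/16,0]  → -103/1024
G_12 [RBBBBRRBBRRR]  L=[-1,-1/2,-1/4,-1/8,-7/64,-13/128]  R=[-103/1024,-51/512,-25/256,-3/32,-1/16,0]  → -207/2048
G_13 [RBBBBRRBBRRRR]  L=[-1,-1/2,-1/4,-1/8,-7/64,-13/128]  R=[-207/2048,-103/1024,-51/512,-25/256,-3/32,-1/16,0]  → -415/4096

-415/4096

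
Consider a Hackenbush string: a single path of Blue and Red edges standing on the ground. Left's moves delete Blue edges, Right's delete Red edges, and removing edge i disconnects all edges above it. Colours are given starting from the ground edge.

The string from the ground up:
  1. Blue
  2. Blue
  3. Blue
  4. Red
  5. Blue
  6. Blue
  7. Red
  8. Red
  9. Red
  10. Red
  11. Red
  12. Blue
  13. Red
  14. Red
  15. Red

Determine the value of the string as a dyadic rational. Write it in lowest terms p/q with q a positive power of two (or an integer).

edge 1 of 15 (Blue): { 0 | none } = 1
edge 2 of 15 (Blue): { 0 1 | none } = 2
edge 3 of 15 (Blue): { 0 1 2 | none } = 3
edge 4 of 15 (Red): { 0 1 2 | 3 } = 5/2
edge 5 of 15 (Blue): { 0 1 2 5/2 | 3 } = 11/4
edge 6 of 15 (Blue): { 0 1 2 5/2 11/4 | 3 } = 23/8
edge 7 of 15 (Red): { 0 1 2 5/2 11/4 | 23/8 3 } = 45/16
edge 8 of 15 (Red): { 0 1 2 5/2 11/4 | 45/16 23/8 3 } = 89/32
edge 9 of 15 (Red): { 0 1 2 5/2 11/4 | 89/32 45/16 23/8 3 } = 177/64
edge 10 of 15 (Red): { 0 1 2 5/2 11/4 | 177/64 89/32 45/16 23/8 3 } = 353/128
edge 11 of 15 (Red): { 0 1 2 5/2 11/4 | 353/128 177/64 89/32 45/16 23/8 3 } = 705/256
edge 12 of 15 (Blue): { 0 1 2 5/2 11/4 705/256 | 353/128 177/64 89/32 45/16 23/8 3 } = 1411/512
edge 13 of 15 (Red): { 0 1 2 5/2 11/4 705/256 | 1411/512 353/128 177/64 89/32 45/16 23/8 3 } = 2821/1024
edge 14 of 15 (Red): { 0 1 2 5/2 11/4 705/256 | 2821/1024 1411/512 353/128 177/64 89/32 45/16 23/8 3 } = 5641/2048
edge 15 of 15 (Red): { 0 1 2 5/2 11/4 705/256 | 5641/2048 2821/1024 1411/512 353/128 177/64 89/32 45/16 23/8 3 } = 11281/4096

11281/4096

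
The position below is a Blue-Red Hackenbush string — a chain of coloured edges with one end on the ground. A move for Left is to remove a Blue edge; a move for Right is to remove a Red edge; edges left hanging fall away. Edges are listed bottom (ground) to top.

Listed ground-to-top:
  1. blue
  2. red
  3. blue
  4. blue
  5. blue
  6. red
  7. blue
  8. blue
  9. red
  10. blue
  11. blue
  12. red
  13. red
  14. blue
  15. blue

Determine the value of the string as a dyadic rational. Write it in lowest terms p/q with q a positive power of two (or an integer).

15207/16384

Prefix values for blue red blue blue blue red blue blue red blue blue red red blue blue via {L|R} + simplicity:
b: Left { 0 }, Right { ∅ } = simplest 1
br: Left { 0 }, Right { 1 } = simplest 1/2
brb: Left { 0, 1/2 }, Right { 1 } = simplest 3/4
brbb: Left { 0, 1/2, 3/4 }, Right { 1 } = simplest 7/8
brbbb: Left { 0, 1/2, 3/4, 7/8 }, Right { 1 } = simplest 15/16
brbbbr: Left { 0, 1/2, 3/4, 7/8 }, Right { 15/16, 1 } = simplest 29/32
brbbbrb: Left { 0, 1/2, 3/4, 7/8, 29/32 }, Right { 15/16, 1 } = simplest 59/64
brbbbrbb: Left { 0, 1/2, 3/4, 7/8, 29/32, 59/64 }, Right { 15/16, 1 } = simplest 119/128
brbbbrbbr: Left { 0, 1/2, 3/4, 7/8, 29/32, 59/64 }, Right { 119/128, 15/16, 1 } = simplest 237/256
brbbbrbbrb: Left { 0, 1/2, 3/4, 7/8, 29/32, 59/64, 237/256 }, Right { 119/128, 15/16, 1 } = simplest 475/512
brbbbrbbrbb: Left { 0, 1/2, 3/4, 7/8, 29/32, 59/64, 237/256, 475/512 }, Right { 119/128, 15/16, 1 } = simplest 951/1024
brbbbrbbrbbr: Left { 0, 1/2, 3/4, 7/8, 29/32, 59/64, 237/256, 475/512 }, Right { 951/1024, 119/128, 15/16, 1 } = simplest 1901/2048
brbbbrbbrbbrr: Left { 0, 1/2, 3/4, 7/8, 29/32, 59/64, 237/256, 475/512 }, Right { 1901/2048, 951/1024, 119/128, 15/16, 1 } = simplest 3801/4096
brbbbrbbrbbrrb: Left { 0, 1/2, 3/4, 7/8, 29/32, 59/64, 237/256, 475/512, 3801/4096 }, Right { 1901/2048, 951/1024, 119/128, 15/16, 1 } = simplest 7603/8192
brbbbrbbrbbrrbb: Left { 0, 1/2, 3/4, 7/8, 29/32, 59/64, 237/256, 475/512, 3801/4096, 7603/8192 }, Right { 1901/2048, 951/1024, 119/128, 15/16, 1 } = simplest 15207/16384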